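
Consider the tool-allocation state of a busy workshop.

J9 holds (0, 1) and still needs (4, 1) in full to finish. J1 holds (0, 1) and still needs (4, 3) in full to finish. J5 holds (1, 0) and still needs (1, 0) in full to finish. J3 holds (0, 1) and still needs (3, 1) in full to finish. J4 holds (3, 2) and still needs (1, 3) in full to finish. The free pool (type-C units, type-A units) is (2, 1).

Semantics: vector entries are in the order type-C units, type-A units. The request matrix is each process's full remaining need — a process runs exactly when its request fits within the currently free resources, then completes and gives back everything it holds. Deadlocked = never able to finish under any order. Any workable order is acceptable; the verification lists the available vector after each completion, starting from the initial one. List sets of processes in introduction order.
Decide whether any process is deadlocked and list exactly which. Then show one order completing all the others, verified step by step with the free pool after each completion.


The deadlocked set is J9, J1 and J4.
Key observation: after J5, J3 the pool peaks at (3, 2), and each blocked process is short somewhere: J9 on type-C units; J1 on type-C units, type-A units; J4 on type-A units.
The rest can finish in the order J5, J3. Check, step by step:
  pool = (2, 1)
  J5 needs (1, 0) <= (2, 1) -> finishes; pool += (1, 0) = (3, 1)
  J3 needs (3, 1) <= (3, 1) -> finishes; pool += (0, 1) = (3, 2)
The blocked processes can never fit:
  J9 cannot run: need (4, 1) vs free (3, 2) (insufficient type-C units)
  J1 cannot run: need (4, 3) vs free (3, 2) (insufficient type-C units and type-A units)
  J4 cannot run: need (1, 3) vs free (3, 2) (insufficient type-A units)


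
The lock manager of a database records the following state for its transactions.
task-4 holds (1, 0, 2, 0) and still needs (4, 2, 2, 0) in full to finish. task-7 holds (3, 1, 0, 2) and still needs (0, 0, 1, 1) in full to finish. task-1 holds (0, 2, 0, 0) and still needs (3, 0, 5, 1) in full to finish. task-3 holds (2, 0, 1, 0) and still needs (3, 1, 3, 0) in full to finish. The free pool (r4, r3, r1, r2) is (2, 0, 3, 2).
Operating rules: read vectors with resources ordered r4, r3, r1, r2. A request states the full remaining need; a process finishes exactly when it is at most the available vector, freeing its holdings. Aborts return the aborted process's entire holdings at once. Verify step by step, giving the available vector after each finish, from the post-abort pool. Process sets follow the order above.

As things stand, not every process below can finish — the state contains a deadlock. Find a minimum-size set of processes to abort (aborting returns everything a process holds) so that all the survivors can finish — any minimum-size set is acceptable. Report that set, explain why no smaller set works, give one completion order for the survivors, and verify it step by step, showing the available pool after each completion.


Minimum abort set: task-4.
Key observation: task-1 could never have finished before the abort; with (1, 0, 2, 0) returned by task-4, it fits at step 1.
Why nothing smaller works: aborting no one leaves the state deadlocked as given.
Survivors finish in the order: task-1, task-7, task-3. Step-by-step check (pool after the aborts first):
  pool = (3, 0, 5, 2)
  task-1 needs (3, 0, 5, 1) <= (3, 0, 5, 2) -> finishes; pool += (0, 2, 0, 0) = (3, 2, 5, 2)
  task-7 needs (0, 0, 1, 1) <= (3, 2, 5, 2) -> finishes; pool += (3, 1, 0, 2) = (6, 3, 5, 4)
  task-3 needs (3, 1, 3, 0) <= (6, 3, 5, 4) -> finishes; pool += (2, 0, 1, 0) = (8, 3, 6, 4)


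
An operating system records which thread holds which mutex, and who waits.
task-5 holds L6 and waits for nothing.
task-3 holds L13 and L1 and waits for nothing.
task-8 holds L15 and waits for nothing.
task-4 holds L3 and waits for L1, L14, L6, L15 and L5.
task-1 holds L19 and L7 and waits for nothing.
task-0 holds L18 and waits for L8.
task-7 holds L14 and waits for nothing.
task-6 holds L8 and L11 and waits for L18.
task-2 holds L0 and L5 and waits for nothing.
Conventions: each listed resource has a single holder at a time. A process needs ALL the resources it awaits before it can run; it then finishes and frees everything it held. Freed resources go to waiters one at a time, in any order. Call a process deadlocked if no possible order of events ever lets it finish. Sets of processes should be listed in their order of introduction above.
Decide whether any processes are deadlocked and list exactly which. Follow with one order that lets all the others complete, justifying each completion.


Deadlocked set: task-0 and task-6.
Key observation: nobody on the ring task-0 -> task-6 -> task-0 can start until another member finishes, which never happens; no other process is dragged down with it.
The rest can finish in the order task-3, task-1, task-8, task-5, task-7, task-2, task-4.
Step-by-step check:
  task-3 waits on nothing -> runs at once and releases L13 and L1
  task-1 waits on nothing -> runs at once and releases L19 and L7
  task-8 waits on nothing -> runs at once and releases L15
  task-5 waits on nothing -> runs at once and releases L6
  task-7 waits on nothing -> runs at once and releases L14
  task-2 waits on nothing -> runs at once and releases L0 and L5
  task-4: everything it awaited (L1, L14, L6, L15 and L5) is free; runs, freeing L3


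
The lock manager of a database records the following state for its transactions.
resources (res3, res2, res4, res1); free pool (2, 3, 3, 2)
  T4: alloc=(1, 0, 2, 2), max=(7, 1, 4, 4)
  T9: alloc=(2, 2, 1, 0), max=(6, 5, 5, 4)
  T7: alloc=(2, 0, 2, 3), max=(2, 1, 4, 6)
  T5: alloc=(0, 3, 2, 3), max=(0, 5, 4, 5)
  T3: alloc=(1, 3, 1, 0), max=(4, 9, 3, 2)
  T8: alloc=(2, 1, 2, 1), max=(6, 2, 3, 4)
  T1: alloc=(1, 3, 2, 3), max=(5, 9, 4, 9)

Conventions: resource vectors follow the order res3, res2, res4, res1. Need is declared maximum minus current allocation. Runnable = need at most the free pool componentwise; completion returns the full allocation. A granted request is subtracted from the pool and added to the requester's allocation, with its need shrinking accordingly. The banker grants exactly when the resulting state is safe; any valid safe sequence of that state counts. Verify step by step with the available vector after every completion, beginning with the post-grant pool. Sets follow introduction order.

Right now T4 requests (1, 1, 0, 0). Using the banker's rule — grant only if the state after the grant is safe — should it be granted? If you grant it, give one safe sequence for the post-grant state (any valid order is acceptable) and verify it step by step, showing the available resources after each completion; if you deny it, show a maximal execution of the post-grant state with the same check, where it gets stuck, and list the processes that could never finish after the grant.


DENY: after the grant no complete ordering would exist.
Key observation: after T5, T7 the pool peaks at (3, 5, 7, 8), and each blocked process is short somewhere: T4 on res3; T9 on res3; T3 on res2; T8 on res3; T1 on res3, res2.
Pretend the grant happened; the run T5, T7 goes as far as possible. Walking it through:
  pool = (1, 2, 3, 2)
  T5: need (0, 2, 2, 2) fits (1, 2, 3, 2); releases (0, 3, 2, 3), pool now (1, 5, 5, 5)
  T7: need (0, 1, 2, 3) fits (1, 5, 5, 5); releases (2, 0, 2, 3), pool now (3, 5, 7, 8)
  T4 still needs (5, 0, 2, 2) but only (3, 5, 7, 8) is free — short on res3
  T9 still needs (4, 3, 4, 4) but only (3, 5, 7, 8) is free — short on res3
  T3 still needs (3, 6, 2, 2) but only (3, 5, 7, 8) is free — short on res2
  T8 still needs (4, 1, 1, 3) but only (3, 5, 7, 8) is free — short on res3
  T1 still needs (4, 6, 2, 6) but only (3, 5, 7, 8) is free — short on res3 and res2
Processes that could never finish after the grant: T4, T9, T3, T8 and T1.


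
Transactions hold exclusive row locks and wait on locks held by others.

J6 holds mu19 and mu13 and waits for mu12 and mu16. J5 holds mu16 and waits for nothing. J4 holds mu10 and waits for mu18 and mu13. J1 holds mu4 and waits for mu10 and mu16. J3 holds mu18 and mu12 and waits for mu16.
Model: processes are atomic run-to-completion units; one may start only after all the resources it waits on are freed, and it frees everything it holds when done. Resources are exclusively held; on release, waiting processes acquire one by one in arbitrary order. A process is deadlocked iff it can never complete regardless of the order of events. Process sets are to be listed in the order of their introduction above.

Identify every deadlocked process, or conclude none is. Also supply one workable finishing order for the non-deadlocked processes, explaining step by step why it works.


Nothing here is deadlocked.
Key observation: the wait relation is loop-free; peeling off processes with no waits unwinds the whole state.
A valid finishing order for the others: J5, J3, J6, J4, J1.
Step-by-step check:
  J5 waits on nothing -> runs at once and releases mu16
  J3 waits on mu16 — all released -> runs and releases mu18 and mu12
  J6 waits on mu12 and mu16 — all released -> runs and releases mu19 and mu13
  J4 waits on mu18 and mu13 — all released -> runs and releases mu10
  J1 waits on mu10 and mu16 — all released -> runs and releases mu4


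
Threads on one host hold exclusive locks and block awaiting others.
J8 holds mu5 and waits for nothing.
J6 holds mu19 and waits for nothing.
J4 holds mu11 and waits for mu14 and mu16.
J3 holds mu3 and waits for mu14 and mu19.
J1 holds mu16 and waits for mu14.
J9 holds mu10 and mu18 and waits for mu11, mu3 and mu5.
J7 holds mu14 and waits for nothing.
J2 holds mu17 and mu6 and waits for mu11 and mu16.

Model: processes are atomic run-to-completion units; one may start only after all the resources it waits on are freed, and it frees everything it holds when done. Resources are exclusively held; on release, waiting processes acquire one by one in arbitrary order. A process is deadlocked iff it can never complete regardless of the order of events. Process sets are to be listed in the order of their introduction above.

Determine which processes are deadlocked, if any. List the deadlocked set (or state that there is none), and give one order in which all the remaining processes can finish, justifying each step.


The deadlocked set is empty.
Key observation: although several processes wait, no cycle exists — each chain bottoms out at a free runner.
One completion order for the rest: J7, J6, J1, J3, J4, J8, J9, J2.
Step-by-step check:
  run J7 (it waits on nothing); releases mu14
  run J6 (it waits on nothing); releases mu19
  run J1 (all its waits — mu14 — are resolved); releases mu16
  run J3 (all its waits — mu14 and mu19 — are resolved); releases mu3
  run J4 (all its waits — mu14 and mu16 — are resolved); releases mu11
  run J8 (it waits on nothing); releases mu5
  run J9 (all its waits — mu11, mu3 and mu5 — are resolved); releases mu10 and mu18
  run J2 (all its waits — mu11 and mu16 — are resolved); releases mu17 and mu6


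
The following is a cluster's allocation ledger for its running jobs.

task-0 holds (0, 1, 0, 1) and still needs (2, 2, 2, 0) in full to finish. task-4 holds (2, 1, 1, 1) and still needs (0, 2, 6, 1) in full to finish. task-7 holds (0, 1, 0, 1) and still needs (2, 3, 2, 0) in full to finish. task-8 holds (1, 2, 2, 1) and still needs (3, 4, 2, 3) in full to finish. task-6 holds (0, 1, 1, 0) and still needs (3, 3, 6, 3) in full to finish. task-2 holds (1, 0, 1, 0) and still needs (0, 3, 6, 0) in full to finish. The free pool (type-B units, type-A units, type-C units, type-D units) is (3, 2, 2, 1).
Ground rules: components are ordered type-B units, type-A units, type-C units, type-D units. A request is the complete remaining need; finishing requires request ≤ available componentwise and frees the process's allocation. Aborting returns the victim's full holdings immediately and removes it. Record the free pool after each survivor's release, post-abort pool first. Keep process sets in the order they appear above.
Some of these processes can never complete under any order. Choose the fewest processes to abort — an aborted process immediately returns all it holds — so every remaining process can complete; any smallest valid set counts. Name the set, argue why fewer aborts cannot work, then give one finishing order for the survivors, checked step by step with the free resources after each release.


Minimum abort set: task-4 and task-2.
Key observation: the returned (3, 1, 2, 1) from task-4 and task-2 is what brings task-6 — unrunnable before, under any order — into play at step 4.
Minimality, checking each single-abort alternative: task-0 alone leaves task-4 blocked (short on type-C units); task-4 alone leaves task-6 blocked (short on type-C units); task-7 alone leaves task-4 blocked (short on type-C units); task-8 alone leaves task-4 blocked (short on type-C units); task-6 alone leaves task-4 blocked (short on type-C units); task-2 alone leaves task-4 blocked (short on type-C units).
The survivors complete as task-0, task-8, task-7, task-6. Verifying each step (starting from the post-abort pool):
  pool = (6, 3, 4, 2)
  task-0 needs (2, 2, 2, 0) <= (6, 3, 4, 2) -> finishes; pool += (0, 1, 0, 1) = (6, 4, 4, 3)
  task-8 needs (3, 4, 2, 3) <= (6, 4, 4, 3) -> finishes; pool += (1, 2, 2, 1) = (7, 6, 6, 4)
  task-7 needs (2, 3, 2, 0) <= (7, 6, 6, 4) -> finishes; pool += (0, 1, 0, 1) = (7, 7, 6, 5)
  task-6 needs (3, 3, 6, 3) <= (7, 7, 6, 5) -> finishes; pool += (0, 1, 1, 0) = (7, 8, 7, 5)


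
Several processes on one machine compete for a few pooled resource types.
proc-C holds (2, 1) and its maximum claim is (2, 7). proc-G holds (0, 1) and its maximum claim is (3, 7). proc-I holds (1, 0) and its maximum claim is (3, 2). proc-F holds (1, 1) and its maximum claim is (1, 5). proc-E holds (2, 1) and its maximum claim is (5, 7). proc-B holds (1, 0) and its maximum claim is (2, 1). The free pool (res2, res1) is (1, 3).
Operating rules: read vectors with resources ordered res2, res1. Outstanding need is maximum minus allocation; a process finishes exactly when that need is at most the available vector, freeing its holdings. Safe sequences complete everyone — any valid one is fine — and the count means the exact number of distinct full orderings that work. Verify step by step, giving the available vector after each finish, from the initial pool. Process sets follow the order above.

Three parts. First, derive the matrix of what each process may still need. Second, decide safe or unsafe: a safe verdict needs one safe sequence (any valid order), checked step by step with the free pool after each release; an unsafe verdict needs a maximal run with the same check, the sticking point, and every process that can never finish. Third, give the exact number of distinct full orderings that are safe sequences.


(1) Need matrix, components ordered res2, res1:
  proc-C: (0, 6)
  proc-G: (3, 6)
  proc-I: (2, 2)
  proc-F: (0, 4)
  proc-E: (3, 6)
  proc-B: (1, 1)
(2) The state is UNSAFE.
Key observation: the pool after proc-B, proc-I is (3, 3); every surviving request exceeds it in res1, so progress ends there.
A maximal execution: proc-B, proc-I — then nothing else fits. Step-by-step check:
  pool = (1, 3)
  run proc-B (needs (1, 1), free (1, 3)); after release of (1, 0) the pool is (2, 3)
  run proc-I (needs (2, 2), free (2, 3)); after release of (1, 0) the pool is (3, 3)
  proc-C cannot run: need (0, 6) vs free (3, 3) (insufficient res1)
  proc-G cannot run: need (3, 6) vs free (3, 3) (insufficient res1)
  proc-F cannot run: need (0, 4) vs free (3, 3) (insufficient res1)
  proc-E cannot run: need (3, 6) vs free (3, 3) (insufficient res1)
Never able to finish: proc-C, proc-G, proc-F and proc-E.
(3) Precisely 0 of the possible complete orderings are safe sequences.


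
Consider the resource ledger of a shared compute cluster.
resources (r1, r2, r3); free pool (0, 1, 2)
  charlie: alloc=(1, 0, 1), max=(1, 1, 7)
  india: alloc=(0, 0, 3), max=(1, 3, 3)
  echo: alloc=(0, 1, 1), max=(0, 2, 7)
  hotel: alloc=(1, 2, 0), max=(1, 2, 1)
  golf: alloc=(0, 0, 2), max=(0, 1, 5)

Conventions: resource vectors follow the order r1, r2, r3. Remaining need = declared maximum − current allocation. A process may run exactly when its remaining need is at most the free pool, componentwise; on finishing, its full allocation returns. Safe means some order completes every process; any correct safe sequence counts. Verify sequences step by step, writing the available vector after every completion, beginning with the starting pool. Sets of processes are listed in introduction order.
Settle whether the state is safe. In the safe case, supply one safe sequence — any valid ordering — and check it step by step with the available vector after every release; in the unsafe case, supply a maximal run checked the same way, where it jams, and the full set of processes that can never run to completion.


The state is SAFE; one workable sequence: hotel, india, golf, echo, charlie.
Key observation: reading the order forward, india is the first process whose need (1, 3, 0) meets the free pool (1, 3, 2) exactly on a resource it requests.
Verifying each step:
  pool = (0, 1, 2)
  hotel needs (0, 0, 1) <= (0, 1, 2) -> finishes; pool += (1, 2, 0) = (1, 3, 2)
  india needs (1, 3, 0) <= (1, 3, 2) -> finishes; pool += (0, 0, 3) = (1, 3, 5)
  golf needs (0, 1, 3) <= (1, 3, 5) -> finishes; pool += (0, 0, 2) = (1, 3, 7)
  echo needs (0, 1, 6) <= (1, 3, 7) -> finishes; pool += (0, 1, 1) = (1, 4, 8)
  charlie needs (0, 1, 6) <= (1, 4, 8) -> finishes; pool += (1, 0, 1) = (2, 4, 9)


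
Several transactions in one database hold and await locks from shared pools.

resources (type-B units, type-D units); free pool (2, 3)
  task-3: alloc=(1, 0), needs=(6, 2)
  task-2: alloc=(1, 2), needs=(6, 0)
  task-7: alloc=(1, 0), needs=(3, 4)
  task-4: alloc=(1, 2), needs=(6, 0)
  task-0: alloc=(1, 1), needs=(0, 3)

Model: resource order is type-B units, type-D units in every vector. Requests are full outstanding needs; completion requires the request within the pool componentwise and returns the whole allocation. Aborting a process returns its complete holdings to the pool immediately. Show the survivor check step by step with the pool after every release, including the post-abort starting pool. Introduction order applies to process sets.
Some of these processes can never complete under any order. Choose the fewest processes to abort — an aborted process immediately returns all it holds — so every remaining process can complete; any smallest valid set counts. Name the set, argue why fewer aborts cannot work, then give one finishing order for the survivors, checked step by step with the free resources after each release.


Minimum abort set: task-2 and task-4.
Key observation: task-3 was stuck for good until task-2 and task-4 gave back (2, 4); in the order shown it finishes at step 3.
No one abort is enough; case by case: task-3 alone leaves task-2 blocked (short on type-B units); task-2 alone leaves task-3 blocked (short on type-B units); task-7 alone leaves task-3 blocked (short on type-B units); task-4 alone leaves task-3 blocked (short on type-B units); task-0 alone leaves task-3 blocked (short on type-B units).
Survivors finish in the order: task-0, task-7, task-3. Verifying each step (pool after the aborts first):
  pool = (4, 7)
  run task-0 (needs (0, 3), free (4, 7)); after release of (1, 1) the pool is (5, 8)
  run task-7 (needs (3, 4), free (5, 8)); after release of (1, 0) the pool is (6, 8)
  run task-3 (needs (6, 2), free (6, 8)); after release of (1, 0) the pool is (7, 8)


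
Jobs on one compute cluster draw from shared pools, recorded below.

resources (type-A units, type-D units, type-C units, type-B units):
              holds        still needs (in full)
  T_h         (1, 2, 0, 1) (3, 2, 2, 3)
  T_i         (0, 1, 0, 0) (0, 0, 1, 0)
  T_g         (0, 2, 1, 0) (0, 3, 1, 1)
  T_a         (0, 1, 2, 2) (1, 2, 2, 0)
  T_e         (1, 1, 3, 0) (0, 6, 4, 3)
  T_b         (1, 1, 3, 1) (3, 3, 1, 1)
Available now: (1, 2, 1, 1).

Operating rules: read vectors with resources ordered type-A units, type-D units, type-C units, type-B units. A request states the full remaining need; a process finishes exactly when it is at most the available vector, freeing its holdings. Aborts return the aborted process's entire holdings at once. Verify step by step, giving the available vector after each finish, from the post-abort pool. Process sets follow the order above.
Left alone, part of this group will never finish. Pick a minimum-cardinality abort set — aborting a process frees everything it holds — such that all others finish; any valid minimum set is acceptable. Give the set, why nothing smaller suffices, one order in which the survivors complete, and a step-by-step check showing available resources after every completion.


Abort T_b.
Key observation: the deadlocked T_h becomes finishable only because T_b released (1, 1, 3, 1); it completes at step 4 below.
Minimality: the empty abort set fails — the state is deadlocked as it stands.
Survivors finish in the order: T_g, T_a, T_e, T_h, T_i. Walking it through (pool after the aborts first):
  pool = (2, 3, 4, 2)
  T_g: need (0, 3, 1, 1) fits (2, 3, 4, 2); releases (0, 2, 1, 0), pool now (2, 5, 5, 2)
  T_a: need (1, 2, 2, 0) fits (2, 5, 5, 2); releases (0, 1, 2, 2), pool now (2, 6, 7, 4)
  T_e: need (0, 6, 4, 3) fits (2, 6, 7, 4); releases (1, 1, 3, 0), pool now (3, 7, 10, 4)
  T_h: need (3, 2, 2, 3) fits (3, 7, 10, 4); releases (1, 2, 0, 1), pool now (4, 9, 10, 5)
  T_i: need (0, 0, 1, 0) fits (4, 9, 10, 5); releases (0, 1, 0, 0), pool now (4, 10, 10, 5)


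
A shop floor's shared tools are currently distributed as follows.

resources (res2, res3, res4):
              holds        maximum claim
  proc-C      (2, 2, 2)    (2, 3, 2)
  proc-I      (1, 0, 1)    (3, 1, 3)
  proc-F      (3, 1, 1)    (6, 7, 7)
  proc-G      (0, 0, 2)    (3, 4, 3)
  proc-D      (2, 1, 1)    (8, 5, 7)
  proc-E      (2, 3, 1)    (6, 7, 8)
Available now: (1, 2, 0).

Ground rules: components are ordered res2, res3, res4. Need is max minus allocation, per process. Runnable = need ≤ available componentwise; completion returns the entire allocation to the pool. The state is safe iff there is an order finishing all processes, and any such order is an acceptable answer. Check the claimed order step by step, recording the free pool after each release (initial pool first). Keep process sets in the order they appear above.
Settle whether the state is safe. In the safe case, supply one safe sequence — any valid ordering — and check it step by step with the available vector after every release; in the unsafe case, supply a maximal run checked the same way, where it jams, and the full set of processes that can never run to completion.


UNSAFE — no complete ordering exists.
Key observation: proc-C, proc-I, proc-G can finish, but then (4, 4, 5) is all there is, and the blocked group's res4 demands exceed it.
The run proc-C, proc-I, proc-G cannot be extended any further. Verifying each step:
  pool = (1, 2, 0)
  proc-C needs (0, 1, 0) <= (1, 2, 0) -> finishes; pool += (2, 2, 2) = (3, 4, 2)
  proc-I needs (2, 1, 2) <= (3, 4, 2) -> finishes; pool += (1, 0, 1) = (4, 4, 3)
  proc-G needs (3, 4, 1) <= (4, 4, 3) -> finishes; pool += (0, 0, 2) = (4, 4, 5)
  proc-F still needs (3, 6, 6) but only (4, 4, 5) is free — short on res3 and res4
  proc-D still needs (6, 4, 6) but only (4, 4, 5) is free — short on res2 and res4
  proc-E still needs (4, 4, 7) but only (4, 4, 5) is free — short on res4
Never able to finish: proc-F, proc-D and proc-E.


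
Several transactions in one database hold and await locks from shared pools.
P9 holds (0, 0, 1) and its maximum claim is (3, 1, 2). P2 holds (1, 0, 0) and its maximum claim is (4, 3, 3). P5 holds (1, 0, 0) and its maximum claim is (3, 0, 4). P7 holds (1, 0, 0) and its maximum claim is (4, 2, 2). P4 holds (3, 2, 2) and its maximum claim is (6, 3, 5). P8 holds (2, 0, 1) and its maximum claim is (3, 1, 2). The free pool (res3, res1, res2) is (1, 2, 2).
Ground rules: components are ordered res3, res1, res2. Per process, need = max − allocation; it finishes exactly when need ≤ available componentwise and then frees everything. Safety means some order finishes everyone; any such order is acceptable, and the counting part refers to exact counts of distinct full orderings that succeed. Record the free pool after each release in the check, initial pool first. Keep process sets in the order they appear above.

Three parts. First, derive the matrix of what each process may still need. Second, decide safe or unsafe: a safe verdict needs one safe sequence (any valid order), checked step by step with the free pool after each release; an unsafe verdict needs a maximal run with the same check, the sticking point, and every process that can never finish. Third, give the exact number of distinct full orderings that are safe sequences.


(1) Outstanding need per process (order res3, res1, res2):
  P9: (3, 1, 1)
  P2: (3, 3, 3)
  P5: (2, 0, 4)
  P7: (3, 2, 2)
  P4: (3, 1, 3)
  P8: (1, 1, 1)
(2) SAFE, for example via the order P8, P9, P5, P4, P7, P2.
Key observation: at P8 the run first touches a limit — (1, 1, 1) against (1, 2, 2), exact on a resource it actually requests.
Verifying each step:
  pool = (1, 2, 2)
  P8: need (1, 1, 1) fits (1, 2, 2); releases (2, 0, 1), pool now (3, 2, 3)
  P9: need (3, 1, 1) fits (3, 2, 3); releases (0, 0, 1), pool now (3, 2, 4)
  P5: need (2, 0, 4) fits (3, 2, 4); releases (1, 0, 0), pool now (4, 2, 4)
  P4: need (3, 1, 3) fits (4, 2, 4); releases (3, 2, 2), pool now (7, 4, 6)
  P7: need (3, 2, 2) fits (7, 4, 6); releases (1, 0, 0), pool now (8, 4, 6)
  P2: need (3, 3, 3) fits (8, 4, 6); releases (1, 0, 0), pool now (9, 4, 6)
(3) The exact count: 45 of the possible complete orderings are safe sequences.


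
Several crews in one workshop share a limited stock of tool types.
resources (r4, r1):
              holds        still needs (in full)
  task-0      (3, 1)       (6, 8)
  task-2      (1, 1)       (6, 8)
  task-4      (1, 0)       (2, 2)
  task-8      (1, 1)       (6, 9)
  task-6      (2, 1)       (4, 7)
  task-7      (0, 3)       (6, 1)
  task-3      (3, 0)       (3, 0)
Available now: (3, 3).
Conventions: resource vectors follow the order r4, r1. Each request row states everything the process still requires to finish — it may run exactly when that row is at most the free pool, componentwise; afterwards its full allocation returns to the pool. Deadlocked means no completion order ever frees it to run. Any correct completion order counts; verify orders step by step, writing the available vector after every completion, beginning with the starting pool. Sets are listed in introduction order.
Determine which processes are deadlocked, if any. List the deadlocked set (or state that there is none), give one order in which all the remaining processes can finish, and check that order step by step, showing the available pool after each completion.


Deadlocked: task-0, task-2, task-8 and task-6.
Key observation: the wall is r1: completing task-3, task-4, task-7 brings the pool only to (7, 6), and all the rest need more.
A valid finishing order for the others: task-3, task-4, task-7. Verifying each step:
  pool = (3, 3)
  run task-3 (needs (3, 0), free (3, 3)); after release of (3, 0) the pool is (6, 3)
  run task-4 (needs (2, 2), free (6, 3)); after release of (1, 0) the pool is (7, 3)
  run task-7 (needs (6, 1), free (7, 3)); after release of (0, 3) the pool is (7, 6)
None of the blocked processes ever fits:
  task-0 still needs (6, 8) but only (7, 6) is free — short on r1
  task-2 still needs (6, 8) but only (7, 6) is free — short on r1
  task-8 still needs (6, 9) but only (7, 6) is free — short on r1
  task-6 still needs (4, 7) but only (7, 6) is free — short on r1


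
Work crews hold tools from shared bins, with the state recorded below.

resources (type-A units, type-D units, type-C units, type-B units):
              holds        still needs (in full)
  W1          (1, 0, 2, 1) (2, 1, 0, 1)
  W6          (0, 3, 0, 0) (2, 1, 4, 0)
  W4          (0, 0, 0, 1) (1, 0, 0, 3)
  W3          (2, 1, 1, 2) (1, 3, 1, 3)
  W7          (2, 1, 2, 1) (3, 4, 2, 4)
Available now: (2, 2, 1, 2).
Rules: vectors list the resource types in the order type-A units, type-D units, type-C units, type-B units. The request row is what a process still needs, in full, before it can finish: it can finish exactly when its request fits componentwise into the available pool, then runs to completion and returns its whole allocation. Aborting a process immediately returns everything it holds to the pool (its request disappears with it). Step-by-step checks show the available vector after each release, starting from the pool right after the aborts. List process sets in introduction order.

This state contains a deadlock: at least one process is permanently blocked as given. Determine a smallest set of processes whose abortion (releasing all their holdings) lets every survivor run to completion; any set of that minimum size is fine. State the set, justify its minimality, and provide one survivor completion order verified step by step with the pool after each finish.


Minimum abort set: W7.
Key observation: W3 had no path to completion before; after the abort of W7 ((2, 1, 2, 1) returned), step 3 is where it fits.
Minimality: the empty abort set fails — the state is deadlocked as it stands.
Survivors finish in the order: W4, W1, W3, W6. Check, step by step (pool after the aborts first):
  pool = (4, 3, 3, 3)
  run W4 (needs (1, 0, 0, 3), free (4, 3, 3, 3)); after release of (0, 0, 0, 1) the pool is (4, 3, 3, 4)
  run W1 (needs (2, 1, 0, 1), free (4, 3, 3, 4)); after release of (1, 0, 2, 1) the pool is (5, 3, 5, 5)
  run W3 (needs (1, 3, 1, 3), free (5, 3, 5, 5)); after release of (2, 1, 1, 2) the pool is (7, 4, 6, 7)
  run W6 (needs (2, 1, 4, 0), free (7, 4, 6, 7)); after release of (0, 3, 0, 0) the pool is (7, 7, 6, 7)


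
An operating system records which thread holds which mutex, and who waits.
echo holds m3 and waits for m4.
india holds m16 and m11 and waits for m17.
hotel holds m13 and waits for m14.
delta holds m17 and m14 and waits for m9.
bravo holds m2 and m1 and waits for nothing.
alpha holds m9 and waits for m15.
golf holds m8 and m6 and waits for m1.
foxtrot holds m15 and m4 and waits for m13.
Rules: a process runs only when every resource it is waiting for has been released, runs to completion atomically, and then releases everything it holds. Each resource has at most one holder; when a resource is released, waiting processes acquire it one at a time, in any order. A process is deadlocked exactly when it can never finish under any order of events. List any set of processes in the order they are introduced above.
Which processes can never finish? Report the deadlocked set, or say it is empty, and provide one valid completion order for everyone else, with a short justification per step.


Deadlocked set: echo, india, hotel, delta, alpha and foxtrot.
Key observation: the cycle foxtrot -> hotel -> delta -> alpha -> foxtrot can never break — each member waits on the next; echo and india wait into the deadlock from upstream.
The rest can finish in the order bravo, golf.
Check, step by step:
  bravo: no waits; runs immediately, freeing m2 and m1
  golf: everything it awaited (m1) is free; runs, freeing m8 and m6


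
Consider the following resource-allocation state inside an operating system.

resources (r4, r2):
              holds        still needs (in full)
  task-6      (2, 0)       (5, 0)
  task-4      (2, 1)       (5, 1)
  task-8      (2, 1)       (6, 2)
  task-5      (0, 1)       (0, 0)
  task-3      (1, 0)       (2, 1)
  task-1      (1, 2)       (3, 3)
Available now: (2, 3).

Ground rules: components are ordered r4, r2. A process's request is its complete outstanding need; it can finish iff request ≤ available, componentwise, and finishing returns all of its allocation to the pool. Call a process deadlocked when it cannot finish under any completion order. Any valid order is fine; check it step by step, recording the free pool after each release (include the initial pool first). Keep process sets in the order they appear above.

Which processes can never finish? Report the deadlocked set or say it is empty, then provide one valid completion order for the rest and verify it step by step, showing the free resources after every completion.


Deadlocked set: task-6, task-4 and task-8.
Key observation: no order helps: past task-3, task-5, task-1, the free pool tops out at (4, 6), below what each blocked process needs in r4.
One completion order for the rest: task-3, task-5, task-1. Check, step by step:
  pool = (2, 3)
  task-3 needs (2, 1) <= (2, 3) -> finishes; pool += (1, 0) = (3, 3)
  task-5 needs (0, 0) <= (3, 3) -> finishes; pool += (0, 1) = (3, 4)
  task-1 needs (3, 3) <= (3, 4) -> finishes; pool += (1, 2) = (4, 6)
None of the blocked processes ever fits:
  task-6 still needs (5, 0) but only (4, 6) is free — short on r4
  task-4 still needs (5, 1) but only (4, 6) is free — short on r4
  task-8 still needs (6, 2) but only (4, 6) is free — short on r4


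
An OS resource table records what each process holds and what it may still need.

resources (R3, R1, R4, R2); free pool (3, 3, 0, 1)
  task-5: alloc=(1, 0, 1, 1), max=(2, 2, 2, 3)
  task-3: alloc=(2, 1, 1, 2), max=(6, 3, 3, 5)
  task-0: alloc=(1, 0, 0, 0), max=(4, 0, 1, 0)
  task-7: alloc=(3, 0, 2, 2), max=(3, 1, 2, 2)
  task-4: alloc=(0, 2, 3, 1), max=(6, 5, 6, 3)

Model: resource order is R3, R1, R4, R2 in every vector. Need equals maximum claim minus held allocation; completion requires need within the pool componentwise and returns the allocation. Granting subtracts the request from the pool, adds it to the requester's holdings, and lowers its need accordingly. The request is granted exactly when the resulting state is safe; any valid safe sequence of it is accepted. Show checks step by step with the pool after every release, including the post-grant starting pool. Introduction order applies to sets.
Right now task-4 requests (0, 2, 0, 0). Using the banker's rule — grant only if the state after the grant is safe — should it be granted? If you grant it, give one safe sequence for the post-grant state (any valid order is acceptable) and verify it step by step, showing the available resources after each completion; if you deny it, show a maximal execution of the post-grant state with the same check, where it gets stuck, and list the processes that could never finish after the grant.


DENY. Granting would leave the state unsafe.
Key observation: after task-7, task-0 the pool peaks at (7, 1, 2, 3), and each blocked process is short somewhere: task-5 on R1; task-3 on R1; task-4 on R4.
On the post-grant state, task-7, task-0 is a maximal run — nothing extends it. Walking it through:
  pool = (3, 1, 0, 1)
  task-7: need (0, 1, 0, 0) fits (3, 1, 0, 1); releases (3, 0, 2, 2), pool now (6, 1, 2, 3)
  task-0: need (3, 0, 1, 0) fits (6, 1, 2, 3); releases (1, 0, 0, 0), pool now (7, 1, 2, 3)
  task-5 still needs (1, 2, 1, 2) but only (7, 1, 2, 3) is free — short on R1
  task-3 still needs (4, 2, 2, 3) but only (7, 1, 2, 3) is free — short on R1
  task-4 still needs (6, 1, 3, 2) but only (7, 1, 2, 3) is free — short on R4
Had the request been granted, task-5, task-3 and task-4 could never finish.


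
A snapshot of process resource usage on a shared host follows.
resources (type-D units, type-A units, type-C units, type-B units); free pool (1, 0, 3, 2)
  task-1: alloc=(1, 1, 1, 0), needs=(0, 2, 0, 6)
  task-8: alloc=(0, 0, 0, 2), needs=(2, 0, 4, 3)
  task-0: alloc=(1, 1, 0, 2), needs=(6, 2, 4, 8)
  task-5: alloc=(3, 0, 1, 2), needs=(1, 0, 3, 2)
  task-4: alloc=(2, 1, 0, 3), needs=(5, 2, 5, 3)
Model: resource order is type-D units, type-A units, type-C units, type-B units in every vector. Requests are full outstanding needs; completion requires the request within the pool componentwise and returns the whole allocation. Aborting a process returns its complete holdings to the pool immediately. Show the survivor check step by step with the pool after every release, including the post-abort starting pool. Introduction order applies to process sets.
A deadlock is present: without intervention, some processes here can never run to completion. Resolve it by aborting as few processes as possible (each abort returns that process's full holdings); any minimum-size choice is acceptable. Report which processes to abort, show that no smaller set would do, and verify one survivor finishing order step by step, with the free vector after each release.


Minimum abort set: task-1 and task-0.
Key observation: aborting task-1 and task-0 returns (2, 2, 1, 2), and task-4 — hopeless before — runs at step 3 with the returned capacity in the pool.
No one abort is enough; case by case: task-1 alone leaves task-0 blocked (short on type-D units, type-A units and type-B units); task-8 alone leaves task-1 blocked (short on type-A units); task-0 alone leaves task-1 blocked (short on type-A units); task-5 alone leaves task-1 blocked (short on type-A units); task-4 alone leaves task-1 blocked (short on type-A units).
One survivor order: task-5, task-8, task-4. Verifying each step (post-abort pool first):
  pool = (3, 2, 4, 4)
  run task-5 (needs (1, 0, 3, 2), free (3, 2, 4, 4)); after release of (3, 0, 1, 2) the pool is (6, 2, 5, 6)
  run task-8 (needs (2, 0, 4, 3), free (6, 2, 5, 6)); after release of (0, 0, 0, 2) the pool is (6, 2, 5, 8)
  run task-4 (needs (5, 2, 5, 3), free (6, 2, 5, 8)); after release of (2, 1, 0, 3) the pool is (8, 3, 5, 11)


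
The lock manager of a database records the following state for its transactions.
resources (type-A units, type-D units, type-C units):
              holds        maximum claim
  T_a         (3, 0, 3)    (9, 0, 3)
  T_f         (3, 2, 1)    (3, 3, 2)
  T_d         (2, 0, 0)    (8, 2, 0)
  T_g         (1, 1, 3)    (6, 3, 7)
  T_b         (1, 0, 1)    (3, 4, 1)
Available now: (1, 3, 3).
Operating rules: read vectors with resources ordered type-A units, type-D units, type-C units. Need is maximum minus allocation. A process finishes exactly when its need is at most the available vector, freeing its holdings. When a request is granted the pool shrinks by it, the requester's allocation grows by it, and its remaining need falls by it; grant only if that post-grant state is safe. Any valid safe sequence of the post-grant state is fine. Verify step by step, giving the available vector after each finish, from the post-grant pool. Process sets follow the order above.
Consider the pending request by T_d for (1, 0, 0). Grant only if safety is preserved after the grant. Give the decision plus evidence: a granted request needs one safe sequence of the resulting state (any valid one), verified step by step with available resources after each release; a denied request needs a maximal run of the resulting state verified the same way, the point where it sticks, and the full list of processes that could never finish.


DENY: after the grant no complete ordering would exist.
Key observation: type-A units is the bottleneck — with T_f, T_b done the pool holds (4, 5, 5), short of every remaining need.
On the post-grant state, T_f, T_b is a maximal run — nothing extends it. Check, step by step:
  pool = (0, 3, 3)
  run T_f (needs (0, 1, 1), free (0, 3, 3)); after release of (3, 2, 1) the pool is (3, 5, 4)
  run T_b (needs (2, 4, 0), free (3, 5, 4)); after release of (1, 0, 1) the pool is (4, 5, 5)
  T_a cannot run: need (6, 0, 0) vs free (4, 5, 5) (insufficient type-A units)
  T_d cannot run: need (5, 2, 0) vs free (4, 5, 5) (insufficient type-A units)
  T_g cannot run: need (5, 2, 4) vs free (4, 5, 5) (insufficient type-A units)
Post-grant, the permanently blocked set is T_a, T_d and T_g.


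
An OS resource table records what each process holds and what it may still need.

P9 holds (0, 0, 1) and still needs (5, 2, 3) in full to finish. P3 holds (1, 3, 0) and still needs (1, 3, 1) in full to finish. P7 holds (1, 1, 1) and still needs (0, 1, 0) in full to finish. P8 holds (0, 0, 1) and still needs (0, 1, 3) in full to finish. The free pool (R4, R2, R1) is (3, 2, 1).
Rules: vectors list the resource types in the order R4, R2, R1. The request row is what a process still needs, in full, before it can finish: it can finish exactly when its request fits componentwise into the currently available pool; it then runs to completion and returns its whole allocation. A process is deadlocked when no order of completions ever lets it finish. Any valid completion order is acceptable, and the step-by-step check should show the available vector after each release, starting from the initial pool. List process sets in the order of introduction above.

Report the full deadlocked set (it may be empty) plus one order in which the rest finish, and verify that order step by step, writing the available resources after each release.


Deadlocked set: P9 and P8.
Key observation: no order helps: past P7, P3, the free pool tops out at (5, 6, 2), below what each blocked process needs in R1.
One completion order for the rest: P7, P3. Walking it through:
  pool = (3, 2, 1)
  run P7 (needs (0, 1, 0), free (3, 2, 1)); after release of (1, 1, 1) the pool is (4, 3, 2)
  run P3 (needs (1, 3, 1), free (4, 3, 2)); after release of (1, 3, 0) the pool is (5, 6, 2)
None of the blocked processes ever fits:
  P9 cannot run: need (5, 2, 3) vs free (5, 6, 2) (insufficient R1)
  P8 cannot run: need (0, 1, 3) vs free (5, 6, 2) (insufficient R1)
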